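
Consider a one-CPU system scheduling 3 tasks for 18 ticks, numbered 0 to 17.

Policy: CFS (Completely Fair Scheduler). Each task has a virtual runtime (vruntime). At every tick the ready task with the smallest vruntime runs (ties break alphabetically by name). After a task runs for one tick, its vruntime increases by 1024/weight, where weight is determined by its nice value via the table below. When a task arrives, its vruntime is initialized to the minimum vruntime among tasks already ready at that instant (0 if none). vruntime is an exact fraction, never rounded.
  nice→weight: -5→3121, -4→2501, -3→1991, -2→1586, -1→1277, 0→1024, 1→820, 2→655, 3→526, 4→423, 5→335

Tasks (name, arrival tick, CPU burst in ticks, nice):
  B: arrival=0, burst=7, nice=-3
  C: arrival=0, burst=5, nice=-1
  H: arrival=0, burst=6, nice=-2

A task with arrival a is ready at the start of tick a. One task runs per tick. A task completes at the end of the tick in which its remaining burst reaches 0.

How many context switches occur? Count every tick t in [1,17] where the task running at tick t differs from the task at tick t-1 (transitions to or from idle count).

context switches = 17

t=0: vr[B=0 C=0 H=0] → run B
t=1: vr[B=1024/1991 C=0 H=0] → run C
t=2: vr[B=1024/1991 C=1024/1277 H=0] → run H
t=3: vr[B=1024/1991 C=1024/1277 H=512/793] → run B
t=4: vr[B=2048/1991 C=1024/1277 H=512/793] → run H
t=5: vr[B=2048/1991 C=1024/1277 H=1024/793] → run C
t=6: vr[B=2048/1991 C=2048/1277 H=1024/793] → run B
t=7: vr[B=3072/1991 C=2048/1277 H=1024/793] → run H
t=8: vr[B=3072/1991 C=2048/1277 H=1536/793] → run B
t=9: vr[B=4096/1991 C=2048/1277 H=1536/793] → run C
t=10: vr[B=4096/1991 C=3072/1277 H=1536/793] → run H
t=11: vr[B=4096/1991 C=3072/1277 H=2048/793] → run B
t=12: vr[B=5120/1991 C=3072/1277 H=2048/793] → run C
t=13: vr[B=5120/1991 C=4096/1277 H=2048/793] → run B
t=14: vr[B=6144/1991 C=4096/1277 H=2048/793] → run H
t=15: vr[B=6144/1991 C=4096/1277 H=2560/793] → run B
t=16: vr[C=4096/1277 H=2560/793] → run C
t=17: vr[H=2560/793] → run H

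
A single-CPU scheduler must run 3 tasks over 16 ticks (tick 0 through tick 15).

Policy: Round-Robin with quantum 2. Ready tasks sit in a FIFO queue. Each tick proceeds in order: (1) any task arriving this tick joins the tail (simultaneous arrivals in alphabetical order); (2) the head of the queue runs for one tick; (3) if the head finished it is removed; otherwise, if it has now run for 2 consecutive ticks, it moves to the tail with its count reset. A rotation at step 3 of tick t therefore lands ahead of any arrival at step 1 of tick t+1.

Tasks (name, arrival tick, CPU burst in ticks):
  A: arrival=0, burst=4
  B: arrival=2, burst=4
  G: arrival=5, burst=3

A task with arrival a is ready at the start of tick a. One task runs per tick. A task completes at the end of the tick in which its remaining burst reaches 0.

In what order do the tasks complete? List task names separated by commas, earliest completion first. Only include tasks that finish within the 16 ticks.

t=0: queue=[A] q_used=0 → run A
t=1: queue=[A] q_used=1 → run A
t=2: queue=[A,B] q_used=0 → run A
t=3: queue=[A,B] q_used=1 → run A
t=4: queue=[B] q_used=0 → run B
t=5: queue=[B,G] q_used=1 → run B
t=6: queue=[G,B] q_used=0 → run G
t=7: queue=[G,B] q_used=1 → run G
t=8: queue=[B,G] q_used=0 → run B
t=9: queue=[B,G] q_used=1 → run B
t=10: queue=[G] q_used=0 → run G
t=11: (idle)
t=12: (idle)
t=13: (idle)
t=14: (idle)
t=15: (idle)

completion order = A, B, G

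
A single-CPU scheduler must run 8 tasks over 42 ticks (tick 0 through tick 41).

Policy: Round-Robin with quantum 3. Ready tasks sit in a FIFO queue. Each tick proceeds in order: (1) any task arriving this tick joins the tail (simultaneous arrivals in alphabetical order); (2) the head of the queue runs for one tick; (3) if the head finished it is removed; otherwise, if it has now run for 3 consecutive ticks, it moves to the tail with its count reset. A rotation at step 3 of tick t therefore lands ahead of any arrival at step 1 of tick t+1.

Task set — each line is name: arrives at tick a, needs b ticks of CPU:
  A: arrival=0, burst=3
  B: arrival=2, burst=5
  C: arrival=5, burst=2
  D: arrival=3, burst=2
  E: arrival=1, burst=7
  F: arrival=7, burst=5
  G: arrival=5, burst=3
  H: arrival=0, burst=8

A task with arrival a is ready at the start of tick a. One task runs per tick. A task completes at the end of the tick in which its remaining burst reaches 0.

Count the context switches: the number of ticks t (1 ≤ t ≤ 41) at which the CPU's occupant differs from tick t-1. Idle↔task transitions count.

context switches = 14

t=0: queue=[A,H] q_used=0 → run A
t=1: queue=[A,H,E] q_used=1 → run A
t=2: queue=[A,H,E,B] q_used=2 → run A
t=3: queue=[H,E,B,D] q_used=0 → run H
t=4: queue=[H,E,B,D] q_used=1 → run H
t=5: queue=[H,E,B,D,C,G] q_used=2 → run H
t=6: queue=[E,B,D,C,G,H] q_used=0 → run E
t=7: queue=[E,B,D,C,G,H,F] q_used=1 → run E
t=8: queue=[E,B,D,C,G,H,F] q_used=2 → run E
t=9: queue=[B,D,C,G,H,F,E] q_used=0 → run B
t=10: queue=[B,D,C,G,H,F,E] q_used=1 → run B
t=11: queue=[B,D,C,G,H,F,E] q_used=2 → run B
t=12: queue=[D,C,G,H,F,E,B] q_used=0 → run D
t=13: queue=[D,C,G,H,F,E,B] q_used=1 → run D
t=14: queue=[C,G,H,F,E,B] q_used=0 → run C
t=15: queue=[C,G,H,F,E,B] q_used=1 → run C
t=16: queue=[G,H,F,E,B] q_used=0 → run G
t=17: queue=[G,H,F,E,B] q_used=1 → run G
t=18: queue=[G,H,F,E,B] q_used=2 → run G
t=19: queue=[H,F,E,B] q_used=0 → run H
t=20: queue=[H,F,E,B] q_used=1 → run H
t=21: queue=[H,F,E,B] q_used=2 → run H
t=22: queue=[F,E,B,H] q_used=0 → run F
t=23: queue=[F,E,B,H] q_used=1 → run F
t=24: queue=[F,E,B,H] q_used=2 → run F
t=25: queue=[E,B,H,F] q_used=0 → run E
t=26: queue=[E,B,H,F] q_used=1 → run E
t=27: queue=[E,B,H,F] q_used=2 → run E
t=28: queue=[B,H,F,E] q_used=0 → run B
t=29: queue=[B,H,F,E] q_used=1 → run B
t=30: queue=[H,F,E] q_used=0 → run H
t=31: queue=[H,F,E] q_used=1 → run H
t=32: queue=[F,E] q_used=0 → run F
t=33: queue=[F,E] q_used=1 → run F
t=34: queue=[E] q_used=0 → run E
t=35: (idle)
t=36: (idle)
t=37: (idle)
t=38: (idle)
t=39: (idle)
t=40: (idle)
t=41: (idle)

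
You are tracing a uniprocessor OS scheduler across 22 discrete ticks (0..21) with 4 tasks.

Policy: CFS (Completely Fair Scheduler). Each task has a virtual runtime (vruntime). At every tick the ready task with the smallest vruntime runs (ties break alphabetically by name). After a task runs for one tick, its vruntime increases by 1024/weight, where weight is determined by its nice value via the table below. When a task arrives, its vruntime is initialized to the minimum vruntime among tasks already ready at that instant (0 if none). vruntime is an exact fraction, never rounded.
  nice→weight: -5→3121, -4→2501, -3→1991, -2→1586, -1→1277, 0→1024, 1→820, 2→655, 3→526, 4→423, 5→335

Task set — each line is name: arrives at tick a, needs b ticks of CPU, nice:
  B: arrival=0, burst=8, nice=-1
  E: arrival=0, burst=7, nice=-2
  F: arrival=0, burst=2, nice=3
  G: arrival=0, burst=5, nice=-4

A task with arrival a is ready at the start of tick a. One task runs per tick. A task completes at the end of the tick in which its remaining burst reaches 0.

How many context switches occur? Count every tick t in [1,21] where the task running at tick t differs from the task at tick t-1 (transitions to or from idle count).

context switches = 16

t=0: vr[B=0 E=0 F=0 G=0] → run B
t=1: vr[B=1024/1277 E=0 F=0 G=0] → run E
t=2: vr[B=1024/1277 E=512/793 F=0 G=0] → run F
t=3: vr[B=1024/1277 E=512/793 F=512/263 G=0] → run G
t=4: vr[B=1024/1277 E=512/793 F=512/263 G=1024/2501] → run G
t=5: vr[B=1024/1277 E=512/793 F=512/263 G=2048/2501] → run E
t=6: vr[B=1024/1277 E=1024/793 F=512/263 G=2048/2501] → run B
t=7: vr[B=2048/1277 E=1024/793 F=512/263 G=2048/2501] → run G
t=8: vr[B=2048/1277 E=1024/793 F=512/263 G=3072/2501] → run G
t=9: vr[B=2048/1277 E=1024/793 F=512/263 G=4096/2501] → run E
t=10: vr[B=2048/1277 E=1536/793 F=512/263 G=4096/2501] → run B
t=11: vr[B=3072/1277 E=1536/793 F=512/263 G=4096/2501] → run G
t=12: vr[B=3072/1277 E=1536/793 F=512/263] → run E
t=13: vr[B=3072/1277 E=2048/793 F=512/263] → run F
t=14: vr[B=3072/1277 E=2048/793] → run B
t=15: vr[B=4096/1277 E=2048/793] → run E
t=16: vr[B=4096/1277 E=2560/793] → run B
t=17: vr[B=5120/1277 E=2560/793] → run E
t=18: vr[B=5120/1277 E=3072/793] → run E
t=19: vr[B=5120/1277] → run B
t=20: vr[B=6144/1277] → run B
t=21: vr[B=7168/1277] → run B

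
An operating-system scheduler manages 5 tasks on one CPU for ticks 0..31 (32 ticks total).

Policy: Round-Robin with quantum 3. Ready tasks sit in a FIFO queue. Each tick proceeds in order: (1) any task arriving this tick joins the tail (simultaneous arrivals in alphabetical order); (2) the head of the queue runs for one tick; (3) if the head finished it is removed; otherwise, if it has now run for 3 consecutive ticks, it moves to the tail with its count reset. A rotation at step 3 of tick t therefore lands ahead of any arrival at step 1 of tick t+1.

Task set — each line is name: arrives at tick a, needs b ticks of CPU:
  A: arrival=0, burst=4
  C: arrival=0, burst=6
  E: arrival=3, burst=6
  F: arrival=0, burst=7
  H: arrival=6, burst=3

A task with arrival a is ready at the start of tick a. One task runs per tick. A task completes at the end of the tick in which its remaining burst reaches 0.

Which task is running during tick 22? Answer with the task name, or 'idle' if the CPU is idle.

running at tick 22 = E

t=0: queue=[A,C,F] q_used=0 → run A
t=1: queue=[A,C,F] q_used=1 → run A
t=2: queue=[A,C,F] q_used=2 → run A
t=3: queue=[C,F,A,E] q_used=0 → run C
t=4: queue=[C,F,A,E] q_used=1 → run C
t=5: queue=[C,F,A,E] q_used=2 → run C
t=6: queue=[F,A,E,C,H] q_used=0 → run F
t=7: queue=[F,A,E,C,H] q_used=1 → run F
t=8: queue=[F,A,E,C,H] q_used=2 → run F
t=9: queue=[A,E,C,H,F] q_used=0 → run A
t=10: queue=[E,C,H,F] q_used=0 → run E
t=11: queue=[E,C,H,F] q_used=1 → run E
t=12: queue=[E,C,H,F] q_used=2 → run E
t=13: queue=[C,H,F,E] q_used=0 → run C
t=14: queue=[C,H,F,E] q_used=1 → run C
t=15: queue=[C,H,F,E] q_used=2 → run C
t=16: queue=[H,F,E] q_used=0 → run H
t=17: queue=[H,F,E] q_used=1 → run H
t=18: queue=[H,F,E] q_used=2 → run H
t=19: queue=[F,E] q_used=0 → run F
t=20: queue=[F,E] q_used=1 → run F
t=21: queue=[F,E] q_used=2 → run F
t=22: queue=[E,F] q_used=0 → run E
t=23: queue=[E,F] q_used=1 → run E
t=24: queue=[E,F] q_used=2 → run E
t=25: queue=[F] q_used=0 → run F
t=26: (idle)
t=27: (idle)
t=28: (idle)
t=29: (idle)
t=30: (idle)
t=31: (idle)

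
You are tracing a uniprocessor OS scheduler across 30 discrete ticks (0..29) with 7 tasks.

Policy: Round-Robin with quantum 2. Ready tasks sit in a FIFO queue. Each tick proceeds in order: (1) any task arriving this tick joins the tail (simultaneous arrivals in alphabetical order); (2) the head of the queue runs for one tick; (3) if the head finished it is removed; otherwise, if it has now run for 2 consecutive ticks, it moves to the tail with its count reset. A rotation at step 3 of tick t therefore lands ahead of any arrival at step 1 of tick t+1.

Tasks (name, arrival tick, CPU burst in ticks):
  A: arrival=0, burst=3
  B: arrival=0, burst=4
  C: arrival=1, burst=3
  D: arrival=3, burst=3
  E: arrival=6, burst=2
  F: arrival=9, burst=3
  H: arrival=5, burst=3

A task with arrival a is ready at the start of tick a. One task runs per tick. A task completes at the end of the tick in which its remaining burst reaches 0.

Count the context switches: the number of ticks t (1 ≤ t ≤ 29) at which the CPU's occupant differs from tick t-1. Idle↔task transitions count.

t=0: queue=[A,B] q_used=0 → run A
t=1: queue=[A,B,C] q_used=1 → run A
t=2: queue=[B,C,A] q_used=0 → run B
t=3: queue=[B,C,A,D] q_used=1 → run B
t=4: queue=[C,A,D,B] q_used=0 → run C
t=5: queue=[C,A,D,B,H] q_used=1 → run C
t=6: queue=[A,D,B,H,C,E] q_used=0 → run A
t=7: queue=[D,B,H,C,E] q_used=0 → run D
t=8: queue=[D,B,H,C,E] q_used=1 → run D
t=9: queue=[B,H,C,E,D,F] q_used=0 → run B
t=10: queue=[B,H,C,E,D,F] q_used=1 → run B
t=11: queue=[H,C,E,D,F] q_used=0 → run H
t=12: queue=[H,C,E,D,F] q_used=1 → run H
t=13: queue=[C,E,D,F,H] q_used=0 → run C
t=14: queue=[E,D,F,H] q_used=0 → run E
t=15: queue=[E,D,F,H] q_used=1 → run E
t=16: queue=[D,F,H] q_used=0 → run D
t=17: queue=[F,H] q_used=0 → run F
t=18: queue=[F,H] q_used=1 → run F
t=19: queue=[H,F] q_used=0 → run H
t=20: queue=[F] q_used=0 → run F
t=21: (idle)
t=22: (idle)
t=23: (idle)
t=24: (idle)
t=25: (idle)
t=26: (idle)
t=27: (idle)
t=28: (idle)
t=29: (idle)

context switches = 13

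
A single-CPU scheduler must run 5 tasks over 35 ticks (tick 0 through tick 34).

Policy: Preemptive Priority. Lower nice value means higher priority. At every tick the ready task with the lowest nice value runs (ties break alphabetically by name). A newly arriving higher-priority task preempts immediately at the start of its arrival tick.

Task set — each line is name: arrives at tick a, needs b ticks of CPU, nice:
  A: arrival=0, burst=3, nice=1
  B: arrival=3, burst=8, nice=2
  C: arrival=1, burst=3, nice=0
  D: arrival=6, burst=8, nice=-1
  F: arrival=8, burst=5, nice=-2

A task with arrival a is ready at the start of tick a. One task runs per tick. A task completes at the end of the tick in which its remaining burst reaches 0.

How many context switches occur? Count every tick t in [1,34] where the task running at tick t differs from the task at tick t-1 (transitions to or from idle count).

t=0: ready={A} → run A
t=1: ready={A,C} → run C
t=2: ready={A,C} → run C
t=3: ready={A,B,C} → run C
t=4: ready={A,B} → run A
t=5: ready={A,B} → run A
t=6: ready={B,D} → run D
t=7: ready={B,D} → run D
t=8: ready={B,D,F} → run F
t=9: ready={B,D,F} → run F
t=10: ready={B,D,F} → run F
t=11: ready={B,D,F} → run F
t=12: ready={B,D,F} → run F
t=13: ready={B,D} → run D
t=14: ready={B,D} → run D
t=15: ready={B,D} → run D
t=16: ready={B,D} → run D
t=17: ready={B,D} → run D
t=18: ready={B,D} → run D
t=19: ready={B} → run B
t=20: ready={B} → run B
t=21: ready={B} → run B
t=22: ready={B} → run B
t=23: ready={B} → run B
t=24: ready={B} → run B
t=25: ready={B} → run B
t=26: ready={B} → run B
t=27: (idle)
t=28: (idle)
t=29: (idle)
t=30: (idle)
t=31: (idle)
t=32: (idle)
t=33: (idle)
t=34: (idle)

context switches = 7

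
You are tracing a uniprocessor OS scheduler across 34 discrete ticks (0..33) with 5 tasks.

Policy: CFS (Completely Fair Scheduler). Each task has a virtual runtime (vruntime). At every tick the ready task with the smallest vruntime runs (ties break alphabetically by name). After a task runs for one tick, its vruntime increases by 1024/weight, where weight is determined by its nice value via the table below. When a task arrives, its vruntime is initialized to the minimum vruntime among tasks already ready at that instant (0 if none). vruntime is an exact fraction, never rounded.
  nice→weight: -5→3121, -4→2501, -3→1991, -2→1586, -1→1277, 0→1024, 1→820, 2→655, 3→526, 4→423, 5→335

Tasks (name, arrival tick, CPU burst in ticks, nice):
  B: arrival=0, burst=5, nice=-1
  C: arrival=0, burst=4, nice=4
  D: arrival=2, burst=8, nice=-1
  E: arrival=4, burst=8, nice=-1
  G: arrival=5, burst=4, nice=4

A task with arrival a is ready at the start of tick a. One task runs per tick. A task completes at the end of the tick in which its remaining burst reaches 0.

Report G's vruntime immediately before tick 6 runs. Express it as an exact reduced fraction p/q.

vruntime(G, start of tick 6) = 2048/1277

t=0: vr[B=0 C=0] → run B
t=1: vr[B=1024/1277 C=0] → run C
t=2: vr[B=1024/1277 C=1024/423 D=1024/1277] → run B
t=3: vr[B=2048/1277 C=1024/423 D=1024/1277] → run D
t=4: vr[B=2048/1277 C=1024/423 D=2048/1277 E=2048/1277] → run B
t=5: vr[B=3072/1277 C=1024/423 D=2048/1277 E=2048/1277 G=2048/1277] → run D
t=6: vr[B=3072/1277 C=1024/423 D=3072/1277 E=2048/1277 G=2048/1277] → run E
t=7: vr[B=3072/1277 C=1024/423 D=3072/1277 E=3072/1277 G=2048/1277] → run G
t=8: vr[B=3072/1277 C=1024/423 D=3072/1277 E=3072/1277 G=2173952/540171] → run B
t=9: vr[B=4096/1277 C=1024/423 D=3072/1277 E=3072/1277 G=2173952/540171] → run D
t=10: vr[B=4096/1277 C=1024/423 D=4096/1277 E=3072/1277 G=2173952/540171] → run E
t=11: vr[B=4096/1277 C=1024/423 D=4096/1277 E=4096/1277 G=2173952/540171] → run C
t=12: vr[B=4096/1277 C=2048/423 D=4096/1277 E=4096/1277 G=2173952/540171] → run B
t=13: vr[C=2048/423 D=4096/1277 E=4096/1277 G=2173952/540171] → run D
t=14: vr[C=2048/423 D=5120/1277 E=4096/1277 G=2173952/540171] → run E
t=15: vr[C=2048/423 D=5120/1277 E=5120/1277 G=2173952/540171] → run D
t=16: vr[C=2048/423 D=6144/1277 E=5120/1277 G=2173952/540171] → run E
t=17: vr[C=2048/423 D=6144/1277 E=6144/1277 G=2173952/540171] → run G
t=18: vr[C=2048/423 D=6144/1277 E=6144/1277 G=3481600/540171] → run D
t=19: vr[C=2048/423 D=7168/1277 E=6144/1277 G=3481600/540171] → run E
t=20: vr[C=2048/423 D=7168/1277 E=7168/1277 G=3481600/540171] → run C
t=21: vr[C=1024/141 D=7168/1277 E=7168/1277 G=3481600/540171] → run D
t=22: vr[C=1024/141 D=8192/1277 E=7168/1277 G=3481600/540171] → run E
t=23: vr[C=1024/141 D=8192/1277 E=8192/1277 G=3481600/540171] → run D
t=24: vr[C=1024/141 E=8192/1277 G=3481600/540171] → run E
t=25: vr[C=1024/141 E=9216/1277 G=3481600/540171] → run G
t=26: vr[C=1024/141 E=9216/1277 G=1596416/180057] → run E
t=27: vr[C=1024/141 G=1596416/180057] → run C
t=28: vr[G=1596416/180057] → run G
t=29: (idle)
t=30: (idle)
t=31: (idle)
t=32: (idle)
t=33: (idle)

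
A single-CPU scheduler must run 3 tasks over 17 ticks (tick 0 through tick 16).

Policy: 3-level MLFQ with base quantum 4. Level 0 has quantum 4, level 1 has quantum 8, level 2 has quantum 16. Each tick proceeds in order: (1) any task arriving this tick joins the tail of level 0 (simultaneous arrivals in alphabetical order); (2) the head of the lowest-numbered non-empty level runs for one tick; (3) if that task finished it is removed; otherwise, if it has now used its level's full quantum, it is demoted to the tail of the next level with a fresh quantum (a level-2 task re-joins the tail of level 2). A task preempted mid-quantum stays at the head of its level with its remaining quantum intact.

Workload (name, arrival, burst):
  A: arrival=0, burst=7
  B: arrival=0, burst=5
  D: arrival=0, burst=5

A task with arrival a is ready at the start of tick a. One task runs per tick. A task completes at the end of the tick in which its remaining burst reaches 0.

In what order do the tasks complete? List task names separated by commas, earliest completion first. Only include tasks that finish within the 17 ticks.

t=0: L0/L1/L2 = ABD/-/- → run A
t=1: L0/L1/L2 = ABD/-/- → run A
t=2: L0/L1/L2 = ABD/-/- → run A
t=3: L0/L1/L2 = ABD/-/- → run A
t=4: L0/L1/L2 = BD/A/- → run B
t=5: L0/L1/L2 = BD/A/- → run B
t=6: L0/L1/L2 = BD/A/- → run B
t=7: L0/L1/L2 = BD/A/- → run B
t=8: L0/L1/L2 = D/AB/- → run D
t=9: L0/L1/L2 = D/AB/- → run D
t=10: L0/L1/L2 = D/AB/- → run D
t=11: L0/L1/L2 = D/AB/- → run D
t=12: L0/L1/L2 = -/ABD/- → run A
t=13: L0/L1/L2 = -/ABD/- → run A
t=14: L0/L1/L2 = -/ABD/- → run A
t=15: L0/L1/L2 = -/BD/- → run B
t=16: L0/L1/L2 = -/D/- → run D

completion order = A, B, D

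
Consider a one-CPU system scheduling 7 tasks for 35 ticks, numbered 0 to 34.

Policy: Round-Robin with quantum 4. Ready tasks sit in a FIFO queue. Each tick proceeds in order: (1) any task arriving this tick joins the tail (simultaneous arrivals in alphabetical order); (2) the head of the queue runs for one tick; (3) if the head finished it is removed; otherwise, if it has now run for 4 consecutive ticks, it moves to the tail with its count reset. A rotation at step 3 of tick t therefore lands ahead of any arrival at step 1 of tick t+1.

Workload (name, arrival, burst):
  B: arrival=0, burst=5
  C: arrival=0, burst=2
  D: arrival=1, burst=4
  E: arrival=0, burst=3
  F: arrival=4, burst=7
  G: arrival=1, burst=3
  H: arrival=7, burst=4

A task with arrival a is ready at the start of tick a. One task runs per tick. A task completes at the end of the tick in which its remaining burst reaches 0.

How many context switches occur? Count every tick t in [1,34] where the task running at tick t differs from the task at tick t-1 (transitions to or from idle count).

t=0: queue=[B,C,E] q_used=0 → run B
t=1: queue=[B,C,E,D,G] q_used=1 → run B
t=2: queue=[B,C,E,D,G] q_used=2 → run B
t=3: queue=[B,C,E,D,G] q_used=3 → run B
t=4: queue=[C,E,D,G,B,F] q_used=0 → run C
t=5: queue=[C,E,D,G,B,F] q_used=1 → run C
t=6: queue=[E,D,G,B,F] q_used=0 → run E
t=7: queue=[E,D,G,B,F,H] q_used=1 → run E
t=8: queue=[E,D,G,B,F,H] q_used=2 → run E
t=9: queue=[D,G,B,F,H] q_used=0 → run D
t=10: queue=[D,G,B,F,H] q_used=1 → run D
t=11: queue=[D,G,B,F,H] q_used=2 → run D
t=12: queue=[D,G,B,F,H] q_used=3 → run D
t=13: queue=[G,B,F,H] q_used=0 → run G
t=14: queue=[G,B,F,H] q_used=1 → run G
t=15: queue=[G,B,F,H] q_used=2 → run G
t=16: queue=[B,F,H] q_used=0 → run B
t=17: queue=[F,H] q_used=0 → run F
t=18: queue=[F,H] q_used=1 → run F
t=19: queue=[F,H] q_used=2 → run F
t=20: queue=[F,H] q_used=3 → run F
t=21: queue=[H,F] q_used=0 → run H
t=22: queue=[H,F] q_used=1 → run H
t=23: queue=[H,F] q_used=2 → run H
t=24: queue=[H,F] q_used=3 → run H
t=25: queue=[F] q_used=0 → run F
t=26: queue=[F] q_used=1 → run F
t=27: queue=[F] q_used=2 → run F
t=28: (idle)
t=29: (idle)
t=30: (idle)
t=31: (idle)
t=32: (idle)
t=33: (idle)
t=34: (idle)

context switches = 9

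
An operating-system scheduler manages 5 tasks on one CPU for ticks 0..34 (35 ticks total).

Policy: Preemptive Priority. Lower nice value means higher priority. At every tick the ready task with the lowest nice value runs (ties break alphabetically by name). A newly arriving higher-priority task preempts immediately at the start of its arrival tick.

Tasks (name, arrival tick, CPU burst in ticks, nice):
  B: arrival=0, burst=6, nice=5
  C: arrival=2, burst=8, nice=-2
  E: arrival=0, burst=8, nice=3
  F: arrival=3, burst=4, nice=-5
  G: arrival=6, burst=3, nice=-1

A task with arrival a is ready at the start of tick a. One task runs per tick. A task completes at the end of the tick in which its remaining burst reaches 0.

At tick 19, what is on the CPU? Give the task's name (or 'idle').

running at tick 19 = E

t=0: ready={B,E} → run E
t=1: ready={B,E} → run E
t=2: ready={B,C,E} → run C
t=3: ready={B,C,E,F} → run F
t=4: ready={B,C,E,F} → run F
t=5: ready={B,C,E,F} → run F
t=6: ready={B,C,E,F,G} → run F
t=7: ready={B,C,E,G} → run C
t=8: ready={B,C,E,G} → run C
t=9: ready={B,C,E,G} → run C
t=10: ready={B,C,E,G} → run C
t=11: ready={B,C,E,G} → run C
t=12: ready={B,C,E,G} → run C
t=13: ready={B,C,E,G} → run C
t=14: ready={B,E,G} → run G
t=15: ready={B,E,G} → run G
t=16: ready={B,E,G} → run G
t=17: ready={B,E} → run E
t=18: ready={B,E} → run E
t=19: ready={B,E} → run E
t=20: ready={B,E} → run E
t=21: ready={B,E} → run E
t=22: ready={B,E} → run E
t=23: ready={B} → run B
t=24: ready={B} → run B
t=25: ready={B} → run B
t=26: ready={B} → run B
t=27: ready={B} → run B
t=28: ready={B} → run B
t=29: (idle)
t=30: (idle)
t=31: (idle)
t=32: (idle)
t=33: (idle)
t=34: (idle)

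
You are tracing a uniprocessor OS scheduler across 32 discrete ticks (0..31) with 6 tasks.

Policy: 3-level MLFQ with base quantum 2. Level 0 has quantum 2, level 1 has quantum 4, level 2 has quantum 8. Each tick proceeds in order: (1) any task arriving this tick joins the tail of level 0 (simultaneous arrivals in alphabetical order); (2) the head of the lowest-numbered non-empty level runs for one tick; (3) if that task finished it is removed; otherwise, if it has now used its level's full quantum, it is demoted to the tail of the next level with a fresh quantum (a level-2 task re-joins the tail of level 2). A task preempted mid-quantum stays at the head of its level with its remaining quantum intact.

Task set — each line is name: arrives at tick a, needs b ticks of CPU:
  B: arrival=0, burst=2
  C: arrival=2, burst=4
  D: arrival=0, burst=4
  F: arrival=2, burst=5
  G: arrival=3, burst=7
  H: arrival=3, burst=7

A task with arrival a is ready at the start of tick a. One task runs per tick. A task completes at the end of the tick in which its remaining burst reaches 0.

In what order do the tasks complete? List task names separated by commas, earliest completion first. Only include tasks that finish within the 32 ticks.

completion order = B, D, C, F, G, H

t=0: L0/L1/L2 = BD/-/- → run B
t=1: L0/L1/L2 = BD/-/- → run B
t=2: L0/L1/L2 = DCF/-/- → run D
t=3: L0/L1/L2 = DCFGH/-/- → run D
t=4: L0/L1/L2 = CFGH/D/- → run C
t=5: L0/L1/L2 = CFGH/D/- → run C
t=6: L0/L1/L2 = FGH/DC/- → run F
t=7: L0/L1/L2 = FGH/DC/- → run F
t=8: L0/L1/L2 = GH/DCF/- → run G
t=9: L0/L1/L2 = GH/DCF/- → run G
t=10: L0/L1/L2 = H/DCFG/- → run H
t=11: L0/L1/L2 = H/DCFG/- → run H
t=12: L0/L1/L2 = -/DCFGH/- → run D
t=13: L0/L1/L2 = -/DCFGH/- → run D
t=14: L0/L1/L2 = -/CFGH/- → run C
t=15: L0/L1/L2 = -/CFGH/- → run C
t=16: L0/L1/L2 = -/FGH/- → run F
t=17: L0/L1/L2 = -/FGH/- → run F
t=18: L0/L1/L2 = -/FGH/- → run F
t=19: L0/L1/L2 = -/GH/- → run G
t=20: L0/L1/L2 = -/GH/- → run G
t=21: L0/L1/L2 = -/GH/- → run G
t=22: L0/L1/L2 = -/GH/- → run G
t=23: L0/L1/L2 = -/H/G → run H
t=24: L0/L1/L2 = -/H/G → run H
t=25: L0/L1/L2 = -/H/G → run H
t=26: L0/L1/L2 = -/H/G → run H
t=27: L0/L1/L2 = -/-/GH → run G
t=28: L0/L1/L2 = -/-/H → run H
t=29: (idle)
t=30: (idle)
t=31: (idle)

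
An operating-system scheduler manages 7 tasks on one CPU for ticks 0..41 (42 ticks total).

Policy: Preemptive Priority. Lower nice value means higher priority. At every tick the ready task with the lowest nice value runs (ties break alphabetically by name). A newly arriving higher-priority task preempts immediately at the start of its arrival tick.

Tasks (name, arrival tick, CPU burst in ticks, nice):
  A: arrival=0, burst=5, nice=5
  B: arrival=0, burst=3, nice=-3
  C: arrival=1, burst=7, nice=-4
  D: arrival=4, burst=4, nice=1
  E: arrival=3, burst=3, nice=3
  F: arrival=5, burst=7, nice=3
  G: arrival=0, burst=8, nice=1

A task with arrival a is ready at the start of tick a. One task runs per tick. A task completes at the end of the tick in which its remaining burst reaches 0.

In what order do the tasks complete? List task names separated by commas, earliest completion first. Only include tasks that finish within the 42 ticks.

completion order = C, B, D, G, E, F, A

t=0: ready={A,B,G} → run B
t=1: ready={A,B,C,G} → run C
t=2: ready={A,B,C,G} → run C
t=3: ready={A,B,C,E,G} → run C
t=4: ready={A,B,C,D,E,G} → run C
t=5: ready={A,B,C,D,E,F,G} → run C
t=6: ready={A,B,C,D,E,F,G} → run C
t=7: ready={A,B,C,D,E,F,G} → run C
t=8: ready={A,B,D,E,F,G} → run B
t=9: ready={A,B,D,E,F,G} → run B
t=10: ready={A,D,E,F,G} → run D
t=11: ready={A,D,E,F,G} → run D
t=12: ready={A,D,E,F,G} → run D
t=13: ready={A,D,E,F,G} → run D
t=14: ready={A,E,F,G} → run G
t=15: ready={A,E,F,G} → run G
t=16: ready={A,E,F,G} → run G
t=17: ready={A,E,F,G} → run G
t=18: ready={A,E,F,G} → run G
t=19: ready={A,E,F,G} → run G
t=20: ready={A,E,F,G} → run G
t=21: ready={A,E,F,G} → run G
t=22: ready={A,E,F} → run E
t=23: ready={A,E,F} → run E
t=24: ready={A,E,F} → run E
t=25: ready={A,F} → run F
t=26: ready={A,F} → run F
t=27: ready={A,F} → run F
t=28: ready={A,F} → run F
t=29: ready={A,F} → run F
t=30: ready={A,F} → run F
t=31: ready={A,F} → run F
t=32: ready={A} → run A
t=33: ready={A} → run A
t=34: ready={A} → run A
t=35: ready={A} → run A
t=36: ready={A} → run A
t=37: (idle)
t=38: (idle)
t=39: (idle)
t=40: (idle)
t=41: (idle)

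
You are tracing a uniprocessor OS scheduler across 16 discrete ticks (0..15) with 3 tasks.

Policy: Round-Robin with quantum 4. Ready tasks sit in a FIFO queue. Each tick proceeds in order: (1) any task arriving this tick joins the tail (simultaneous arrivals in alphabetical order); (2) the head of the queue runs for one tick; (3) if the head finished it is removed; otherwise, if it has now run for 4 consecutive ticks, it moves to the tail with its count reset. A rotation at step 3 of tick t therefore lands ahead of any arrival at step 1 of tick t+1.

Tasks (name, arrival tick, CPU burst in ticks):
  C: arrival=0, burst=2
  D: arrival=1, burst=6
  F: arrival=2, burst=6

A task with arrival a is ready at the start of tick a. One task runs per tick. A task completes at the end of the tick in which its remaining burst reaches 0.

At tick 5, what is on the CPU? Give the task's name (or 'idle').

t=0: queue=[C] q_used=0 → run C
t=1: queue=[C,D] q_used=1 → run C
t=2: queue=[D,F] q_used=0 → run D
t=3: queue=[D,F] q_used=1 → run D
t=4: queue=[D,F] q_used=2 → run D
t=5: queue=[D,F] q_used=3 → run D
t=6: queue=[F,D] q_used=0 → run F
t=7: queue=[F,D] q_used=1 → run F
t=8: queue=[F,D] q_used=2 → run F
t=9: queue=[F,D] q_used=3 → run F
t=10: queue=[D,F] q_used=0 → run D
t=11: queue=[D,F] q_used=1 → run D
t=12: queue=[F] q_used=0 → run F
t=13: queue=[F] q_used=1 → run F
t=14: (idle)
t=15: (idle)

running at tick 5 = D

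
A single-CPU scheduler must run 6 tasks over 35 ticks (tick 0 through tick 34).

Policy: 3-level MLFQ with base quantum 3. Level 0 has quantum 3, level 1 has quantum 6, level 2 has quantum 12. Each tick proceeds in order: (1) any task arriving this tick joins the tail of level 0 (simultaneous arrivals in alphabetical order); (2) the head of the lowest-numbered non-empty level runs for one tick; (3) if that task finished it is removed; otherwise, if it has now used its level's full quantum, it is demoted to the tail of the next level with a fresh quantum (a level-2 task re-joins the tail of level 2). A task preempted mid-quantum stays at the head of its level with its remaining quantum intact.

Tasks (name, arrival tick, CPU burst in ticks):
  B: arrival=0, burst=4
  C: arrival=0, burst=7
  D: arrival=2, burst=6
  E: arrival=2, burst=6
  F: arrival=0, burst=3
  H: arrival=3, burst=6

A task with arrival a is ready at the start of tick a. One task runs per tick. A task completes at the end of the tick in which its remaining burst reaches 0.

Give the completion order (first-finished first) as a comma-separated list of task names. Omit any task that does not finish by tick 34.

t=0: L0/L1/L2 = BCF/-/- → run B
t=1: L0/L1/L2 = BCF/-/- → run B
t=2: L0/L1/L2 = BCFDE/-/- → run B
t=3: L0/L1/L2 = CFDEH/B/- → run C
t=4: L0/L1/L2 = CFDEH/B/- → run C
t=5: L0/L1/L2 = CFDEH/B/- → run C
t=6: L0/L1/L2 = FDEH/BC/- → run F
t=7: L0/L1/L2 = FDEH/BC/- → run F
t=8: L0/L1/L2 = FDEH/BC/- → run F
t=9: L0/L1/L2 = DEH/BC/- → run D
t=10: L0/L1/L2 = DEH/BC/- → run D
t=11: L0/L1/L2 = DEH/BC/- → run D
t=12: L0/L1/L2 = EH/BCD/- → run E
t=13: L0/L1/L2 = EH/BCD/- → run E
t=14: L0/L1/L2 = EH/BCD/- → run E
t=15: L0/L1/L2 = H/BCDE/- → run H
t=16: L0/L1/L2 = H/BCDE/- → run H
t=17: L0/L1/L2 = H/BCDE/- → run H
t=18: L0/L1/L2 = -/BCDEH/- → run B
t=19: L0/L1/L2 = -/CDEH/- → run C
t=20: L0/L1/L2 = -/CDEH/- → run C
t=21: L0/L1/L2 = -/CDEH/- → run C
t=22: L0/L1/L2 = -/CDEH/- → run C
t=23: L0/L1/L2 = -/DEH/- → run D
t=24: L0/L1/L2 = -/DEH/- → run D
t=25: L0/L1/L2 = -/DEH/- → run D
t=26: L0/L1/L2 = -/EH/- → run E
t=27: L0/L1/L2 = -/EH/- → run E
t=28: L0/L1/L2 = -/EH/- → run E
t=29: L0/L1/L2 = -/H/- → run H
t=30: L0/L1/L2 = -/H/- → run H
t=31: L0/L1/L2 = -/H/- → run H
t=32: (idle)
t=33: (idle)
t=34: (idle)

completion order = F, B, C, D, E, H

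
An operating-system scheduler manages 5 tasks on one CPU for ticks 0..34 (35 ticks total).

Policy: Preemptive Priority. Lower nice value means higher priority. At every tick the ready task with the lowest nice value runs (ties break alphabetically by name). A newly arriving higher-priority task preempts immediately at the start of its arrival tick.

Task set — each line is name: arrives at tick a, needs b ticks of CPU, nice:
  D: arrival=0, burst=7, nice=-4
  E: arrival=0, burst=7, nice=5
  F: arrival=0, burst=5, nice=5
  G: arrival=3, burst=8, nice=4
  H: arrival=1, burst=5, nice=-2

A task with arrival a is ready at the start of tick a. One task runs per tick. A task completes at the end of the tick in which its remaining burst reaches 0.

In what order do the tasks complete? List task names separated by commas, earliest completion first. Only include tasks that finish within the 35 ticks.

t=0: ready={D,E,F} → run D
t=1: ready={D,E,F,H} → run D
t=2: ready={D,E,F,H} → run D
t=3: ready={D,E,F,G,H} → run D
t=4: ready={D,E,F,G,H} → run D
t=5: ready={D,E,F,G,H} → run D
t=6: ready={D,E,F,G,H} → run D
t=7: ready={E,F,G,H} → run H
t=8: ready={E,F,G,H} → run H
t=9: ready={E,F,G,H} → run H
t=10: ready={E,F,G,H} → run H
t=11: ready={E,F,G,H} → run H
t=12: ready={E,F,G} → run G
t=13: ready={E,F,G} → run G
t=14: ready={E,F,G} → run G
t=15: ready={E,F,G} → run G
t=16: ready={E,F,G} → run G
t=17: ready={E,F,G} → run G
t=18: ready={E,F,G} → run G
t=19: ready={E,F,G} → run G
t=20: ready={E,F} → run E
t=21: ready={E,F} → run E
t=22: ready={E,F} → run E
t=23: ready={E,F} → run E
t=24: ready={E,F} → run E
t=25: ready={E,F} → run E
t=26: ready={E,F} → run E
t=27: ready={F} → run F
t=28: ready={F} → run F
t=29: ready={F} → run F
t=30: ready={F} → run F
t=31: ready={F} → run F
t=32: (idle)
t=33: (idle)
t=34: (idle)

completion order = D, H, G, E, F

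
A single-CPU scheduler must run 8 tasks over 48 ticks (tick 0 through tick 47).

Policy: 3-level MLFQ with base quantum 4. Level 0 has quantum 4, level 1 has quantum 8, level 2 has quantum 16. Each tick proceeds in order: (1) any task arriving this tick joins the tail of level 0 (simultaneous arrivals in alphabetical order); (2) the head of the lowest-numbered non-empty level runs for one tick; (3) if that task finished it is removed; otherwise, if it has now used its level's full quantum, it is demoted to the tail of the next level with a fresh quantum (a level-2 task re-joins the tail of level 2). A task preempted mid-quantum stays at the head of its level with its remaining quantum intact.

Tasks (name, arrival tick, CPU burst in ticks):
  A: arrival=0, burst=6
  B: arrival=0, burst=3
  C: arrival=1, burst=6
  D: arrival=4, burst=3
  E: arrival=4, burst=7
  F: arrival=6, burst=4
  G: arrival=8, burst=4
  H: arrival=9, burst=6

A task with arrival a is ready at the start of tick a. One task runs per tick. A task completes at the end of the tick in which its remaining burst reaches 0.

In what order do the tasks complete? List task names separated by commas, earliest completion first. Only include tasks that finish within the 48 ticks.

t=0: L0/L1/L2 = AB/-/- → run A
t=1: L0/L1/L2 = ABC/-/- → run A
t=2: L0/L1/L2 = ABC/-/- → run A
t=3: L0/L1/L2 = ABC/-/- → run A
t=4: L0/L1/L2 = BCDE/A/- → run B
t=5: L0/L1/L2 = BCDE/A/- → run B
t=6: L0/L1/L2 = BCDEF/A/- → run B
t=7: L0/L1/L2 = CDEF/A/- → run C
t=8: L0/L1/L2 = CDEFG/A/- → run C
t=9: L0/L1/L2 = CDEFGH/A/- → run C
t=10: L0/L1/L2 = CDEFGH/A/- → run C
t=11: L0/L1/L2 = DEFGH/AC/- → run D
t=12: L0/L1/L2 = DEFGH/AC/- → run D
t=13: L0/L1/L2 = DEFGH/AC/- → run D
t=14: L0/L1/L2 = EFGH/AC/- → run E
t=15: L0/L1/L2 = EFGH/AC/- → run E
t=16: L0/L1/L2 = EFGH/AC/- → run E
t=17: L0/L1/L2 = EFGH/AC/- → run E
t=18: L0/L1/L2 = FGH/ACE/- → run F
t=19: L0/L1/L2 = FGH/ACE/- → run F
t=20: L0/L1/L2 = FGH/ACE/- → run F
t=21: L0/L1/L2 = FGH/ACE/- → run F
t=22: L0/L1/L2 = GH/ACE/- → run G
t=23: L0/L1/L2 = GH/ACE/- → run G
t=24: L0/L1/L2 = GH/ACE/- → run G
t=25: L0/L1/L2 = GH/ACE/- → run G
t=26: L0/L1/L2 = H/ACE/- → run H
t=27: L0/L1/L2 = H/ACE/- → run H
t=28: L0/L1/L2 = H/ACE/- → run H
t=29: L0/L1/L2 = H/ACE/- → run H
t=30: L0/L1/L2 = -/ACEH/- → run A
t=31: L0/L1/L2 = -/ACEH/- → run A
t=32: L0/L1/L2 = -/CEH/- → run C
t=33: L0/L1/L2 = -/CEH/- → run C
t=34: L0/L1/L2 = -/EH/- → run E
t=35: L0/L1/L2 = -/EH/- → run E
t=36: L0/L1/L2 = -/EH/- → run E
t=37: L0/L1/L2 = -/H/- → run H
t=38: L0/L1/L2 = -/H/- → run H
t=39: (idle)
t=40: (idle)
t=41: (idle)
t=42: (idle)
t=43: (idle)
t=44: (idle)
t=45: (idle)
t=46: (idle)
t=47: (idle)

completion order = B, D, F, G, A, C, E, H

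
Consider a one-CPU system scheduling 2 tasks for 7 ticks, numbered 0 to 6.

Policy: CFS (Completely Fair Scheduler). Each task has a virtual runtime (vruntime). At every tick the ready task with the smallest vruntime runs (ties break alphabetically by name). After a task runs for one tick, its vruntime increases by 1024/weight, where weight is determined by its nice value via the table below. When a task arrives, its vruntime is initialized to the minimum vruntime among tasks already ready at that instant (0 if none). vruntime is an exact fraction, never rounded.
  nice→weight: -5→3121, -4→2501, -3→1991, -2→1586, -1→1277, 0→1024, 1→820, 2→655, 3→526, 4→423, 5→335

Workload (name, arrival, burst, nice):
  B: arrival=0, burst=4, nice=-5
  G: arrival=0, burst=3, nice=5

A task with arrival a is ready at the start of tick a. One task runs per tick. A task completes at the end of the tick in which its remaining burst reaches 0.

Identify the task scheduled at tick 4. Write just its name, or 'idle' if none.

t=0: vr[B=0 G=0] → run B
t=1: vr[B=1024/3121 G=0] → run G
t=2: vr[B=1024/3121 G=1024/335] → run B
t=3: vr[B=2048/3121 G=1024/335] → run B
t=4: vr[B=3072/3121 G=1024/335] → run B
t=5: vr[G=1024/335] → run G
t=6: vr[G=2048/335] → run G

running at tick 4 = B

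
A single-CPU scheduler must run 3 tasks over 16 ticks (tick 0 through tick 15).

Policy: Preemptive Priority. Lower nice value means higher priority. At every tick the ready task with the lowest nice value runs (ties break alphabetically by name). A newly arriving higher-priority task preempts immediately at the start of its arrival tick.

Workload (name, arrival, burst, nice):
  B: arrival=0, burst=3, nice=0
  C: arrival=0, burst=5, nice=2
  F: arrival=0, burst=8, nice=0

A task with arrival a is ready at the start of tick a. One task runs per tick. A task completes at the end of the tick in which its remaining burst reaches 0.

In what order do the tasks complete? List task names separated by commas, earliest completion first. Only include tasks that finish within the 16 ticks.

t=0: ready={B,C,F} → run B
t=1: ready={B,C,F} → run B
t=2: ready={B,C,F} → run B
t=3: ready={C,F} → run F
t=4: ready={C,F} → run F
t=5: ready={C,F} → run F
t=6: ready={C,F} → run F
t=7: ready={C,F} → run F
t=8: ready={C,F} → run F
t=9: ready={C,F} → run F
t=10: ready={C,F} → run F
t=11: ready={C} → run C
t=12: ready={C} → run C
t=13: ready={C} → run C
t=14: ready={C} → run C
t=15: ready={C} → run C

completion order = B, F, C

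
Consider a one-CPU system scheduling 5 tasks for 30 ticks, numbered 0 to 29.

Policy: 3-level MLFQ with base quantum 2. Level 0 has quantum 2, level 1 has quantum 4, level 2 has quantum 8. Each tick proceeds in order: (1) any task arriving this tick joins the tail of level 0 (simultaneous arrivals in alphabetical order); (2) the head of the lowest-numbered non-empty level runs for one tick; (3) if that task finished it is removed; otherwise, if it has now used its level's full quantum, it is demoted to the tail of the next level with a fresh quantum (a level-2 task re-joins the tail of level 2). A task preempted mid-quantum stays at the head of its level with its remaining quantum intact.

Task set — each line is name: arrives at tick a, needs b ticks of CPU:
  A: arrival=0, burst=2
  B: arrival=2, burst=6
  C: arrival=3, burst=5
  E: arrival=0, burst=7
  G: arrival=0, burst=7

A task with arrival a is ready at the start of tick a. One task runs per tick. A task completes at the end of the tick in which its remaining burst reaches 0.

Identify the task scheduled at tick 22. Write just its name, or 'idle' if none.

t=0: L0/L1/L2 = AEG/-/- → run A
t=1: L0/L1/L2 = AEG/-/- → run A
t=2: L0/L1/L2 = EGB/-/- → run E
t=3: L0/L1/L2 = EGBC/-/- → run E
t=4: L0/L1/L2 = GBC/E/- → run G
t=5: L0/L1/L2 = GBC/E/- → run G
t=6: L0/L1/L2 = BC/EG/- → run B
t=7: L0/L1/L2 = BC/EG/- → run B
t=8: L0/L1/L2 = C/EGB/- → run C
t=9: L0/L1/L2 = C/EGB/- → run C
t=10: L0/L1/L2 = -/EGBC/- → run E
t=11: L0/L1/L2 = -/EGBC/- → run E
t=12: L0/L1/L2 = -/EGBC/- → run E
t=13: L0/L1/L2 = -/EGBC/- → run E
t=14: L0/L1/L2 = -/GBC/E → run G
t=15: L0/L1/L2 = -/GBC/E → run G
t=16: L0/L1/L2 = -/GBC/E → run G
t=17: L0/L1/L2 = -/GBC/E → run G
t=18: L0/L1/L2 = -/BC/EG → run B
t=19: L0/L1/L2 = -/BC/EG → run B
t=20: L0/L1/L2 = -/BC/EG → run B
t=21: L0/L1/L2 = -/BC/EG → run B
t=22: L0/L1/L2 = -/C/EG → run C
t=23: L0/L1/L2 = -/C/EG → run C
t=24: L0/L1/L2 = -/C/EG → run C
t=25: L0/L1/L2 = -/-/EG → run E
t=26: L0/L1/L2 = -/-/G → run G
t=27: (idle)
t=28: (idle)
t=29: (idle)

running at tick 22 = C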